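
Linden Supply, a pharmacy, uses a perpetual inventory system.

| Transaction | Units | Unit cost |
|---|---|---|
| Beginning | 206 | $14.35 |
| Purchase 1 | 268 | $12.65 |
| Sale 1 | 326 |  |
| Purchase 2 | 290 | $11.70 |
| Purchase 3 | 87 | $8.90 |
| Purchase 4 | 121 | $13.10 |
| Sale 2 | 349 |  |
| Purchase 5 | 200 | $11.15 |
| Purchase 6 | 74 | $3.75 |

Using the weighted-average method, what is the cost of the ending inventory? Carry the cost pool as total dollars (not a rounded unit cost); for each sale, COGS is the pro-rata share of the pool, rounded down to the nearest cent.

After Beginning: 206 on hand, pool $2,956.10 (≈ $14.3500 each)
After Purchase 1: 474 on hand, pool $6,346.30 (≈ $13.3888 each)
Sale 1, sell 326: 326/474 × $6,346.30 → $4,364.75
After Purchase 2: 438 on hand, pool $5,374.55 (≈ $12.2707 each)
After Purchase 3: 525 on hand, pool $6,148.85 (≈ $11.7121 each)
After Purchase 4: 646 on hand, pool $7,733.95 (≈ $11.9721 each)
Sale 2, sell 349: 349/646 × $7,733.95 → $4,178.24
After Purchase 5: 497 on hand, pool $5,785.71 (≈ $11.6413 each)
After Purchase 6: 571 on hand, pool $6,063.21 (≈ $10.6186 each)
Total COGS = $4,364.75 + $4,178.24 = $8,542.99
Ending inventory (cost pool remaining) = $6,063.21

Ending inventory = $6,063.21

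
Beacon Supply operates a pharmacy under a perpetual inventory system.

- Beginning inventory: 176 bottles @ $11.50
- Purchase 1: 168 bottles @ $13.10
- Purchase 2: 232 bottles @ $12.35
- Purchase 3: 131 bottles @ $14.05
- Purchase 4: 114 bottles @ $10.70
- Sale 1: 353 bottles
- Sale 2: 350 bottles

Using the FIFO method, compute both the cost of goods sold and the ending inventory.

Sale 1 (353) [FIFO — oldest first]: 176 @ $11.50 + 168 @ $13.10 + 9 @ $12.35 = $4,335.95
Sale 2 (350) [FIFO — oldest first]: 223 @ $12.35 + 127 @ $14.05 = $4,538.40
Total COGS = $4,335.95 + $4,538.40 = $8,874.35
Ending inventory: 4 @ $14.05 + 114 @ $10.70 = $1,276.00

COGS = $8,874.35; ending inventory = $1,276.00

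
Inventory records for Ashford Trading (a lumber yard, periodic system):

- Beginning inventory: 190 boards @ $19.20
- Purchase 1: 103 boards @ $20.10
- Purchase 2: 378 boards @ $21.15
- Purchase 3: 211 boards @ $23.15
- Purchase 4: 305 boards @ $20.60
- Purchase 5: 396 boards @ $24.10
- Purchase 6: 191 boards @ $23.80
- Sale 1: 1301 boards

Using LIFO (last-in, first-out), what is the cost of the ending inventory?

Ending inventory = $9,525.30

Sale 1 (1301) [LIFO — newest first]: 191 @ $23.80 + 396 @ $24.10 + 305 @ $20.60 + 211 @ $23.15 + 198 @ $21.15 = $29,444.75
Ending inventory: 190 @ $19.20 + 103 @ $20.10 + 180 @ $21.15 = $9,525.30
Check: goods available $38,970.05 = COGS $29,444.75 + ending $9,525.30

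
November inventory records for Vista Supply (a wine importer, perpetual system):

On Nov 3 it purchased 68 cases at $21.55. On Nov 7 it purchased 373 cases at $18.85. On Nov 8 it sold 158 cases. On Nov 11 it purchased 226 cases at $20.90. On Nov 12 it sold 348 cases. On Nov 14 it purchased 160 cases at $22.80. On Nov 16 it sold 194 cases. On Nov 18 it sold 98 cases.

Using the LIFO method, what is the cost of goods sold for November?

Nov 8, 158 sold [LIFO — newest first]: 158 @ $18.85 = $2,978.30
Nov 12, 348 sold [LIFO — newest first]: 226 @ $20.90 + 122 @ $18.85 = $7,023.10
Nov 16, 194 sold [LIFO — newest first]: 160 @ $22.80 + 34 @ $18.85 = $4,288.90
Nov 18, 98 sold [LIFO — newest first]: 59 @ $18.85 + 39 @ $21.55 = $1,952.60
Total COGS = $2,978.30 + $7,023.10 + $4,288.90 + $1,952.60 = $16,242.90
Ending inventory: 29 @ $21.55 = $624.95
Check: goods available $16,867.85 = COGS $16,242.90 + ending $624.95

COGS = $16,242.90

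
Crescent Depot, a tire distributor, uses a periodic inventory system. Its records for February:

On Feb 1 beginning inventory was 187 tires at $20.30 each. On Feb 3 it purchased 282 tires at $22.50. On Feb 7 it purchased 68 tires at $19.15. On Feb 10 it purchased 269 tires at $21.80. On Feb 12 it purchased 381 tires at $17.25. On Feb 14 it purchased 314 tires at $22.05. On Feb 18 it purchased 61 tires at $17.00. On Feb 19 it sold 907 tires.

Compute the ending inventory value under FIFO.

Feb 19, 907 sold [FIFO — oldest first]: 187 @ $20.30 + 282 @ $22.50 + 68 @ $19.15 + 269 @ $21.80 + 101 @ $17.25 = $19,049.75
Ending inventory: 280 @ $17.25 + 314 @ $22.05 + 61 @ $17.00 = $12,790.70
Check: goods available $31,840.45 = COGS $19,049.75 + ending $12,790.70

Ending inventory = $12,790.70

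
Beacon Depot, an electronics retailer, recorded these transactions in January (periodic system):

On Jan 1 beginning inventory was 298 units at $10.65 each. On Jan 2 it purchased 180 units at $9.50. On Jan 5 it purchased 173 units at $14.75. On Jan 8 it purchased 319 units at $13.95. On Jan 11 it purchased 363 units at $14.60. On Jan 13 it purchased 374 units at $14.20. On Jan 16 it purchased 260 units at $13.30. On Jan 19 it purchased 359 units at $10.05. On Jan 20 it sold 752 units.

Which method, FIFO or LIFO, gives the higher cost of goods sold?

LIFO

FIFO COGS: 298 @ $10.65 + 180 @ $9.50 + 173 @ $14.75 + 101 @ $13.95 = $8,844.40
LIFO COGS: 359 @ $10.05 + 260 @ $13.30 + 133 @ $14.20 = $8,954.55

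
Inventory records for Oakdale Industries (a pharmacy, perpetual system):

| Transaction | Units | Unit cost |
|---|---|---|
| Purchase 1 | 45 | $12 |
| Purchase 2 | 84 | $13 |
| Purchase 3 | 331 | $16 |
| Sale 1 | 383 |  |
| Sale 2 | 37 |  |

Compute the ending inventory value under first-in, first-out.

Ending inventory = $640

Sale 1 (383) [FIFO — oldest first]: 45 @ $12 + 84 @ $13 + 254 @ $16 = $5,696
Sale 2 (37) [FIFO — oldest first]: 37 @ $16 = $592
Total COGS = $5,696 + $592 = $6,288
Ending inventory: 40 @ $16 = $640
Check: goods available $6,928 = COGS $6,288 + ending $640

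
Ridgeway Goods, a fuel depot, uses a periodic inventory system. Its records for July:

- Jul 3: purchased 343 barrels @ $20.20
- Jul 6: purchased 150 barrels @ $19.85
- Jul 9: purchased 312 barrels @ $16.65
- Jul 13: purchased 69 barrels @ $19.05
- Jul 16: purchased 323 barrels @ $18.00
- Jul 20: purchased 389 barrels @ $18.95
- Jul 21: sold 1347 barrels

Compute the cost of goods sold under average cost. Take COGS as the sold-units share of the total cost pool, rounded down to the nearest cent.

Jul 21, sell 1347: 1347/1586 × $29,600.90 → $25,140.23
Ending inventory (cost pool remaining) = $4,460.67

COGS = $25,140.23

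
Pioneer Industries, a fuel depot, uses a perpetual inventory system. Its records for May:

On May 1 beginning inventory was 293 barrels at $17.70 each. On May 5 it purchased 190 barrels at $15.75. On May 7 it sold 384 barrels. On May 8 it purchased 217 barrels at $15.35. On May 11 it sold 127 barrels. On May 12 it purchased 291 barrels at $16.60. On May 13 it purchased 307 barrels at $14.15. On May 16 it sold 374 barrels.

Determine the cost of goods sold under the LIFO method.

COGS = $13,832.00

May 7, 384 sold [LIFO — newest first]: 190 @ $15.75 + 194 @ $17.70 = $6,426.30
May 11, 127 sold [LIFO — newest first]: 127 @ $15.35 = $1,949.45
May 16, 374 sold [LIFO — newest first]: 307 @ $14.15 + 67 @ $16.60 = $5,456.25
Total COGS = $6,426.30 + $1,949.45 + $5,456.25 = $13,832.00
Ending inventory: 99 @ $17.70 + 90 @ $15.35 + 224 @ $16.60 = $6,852.20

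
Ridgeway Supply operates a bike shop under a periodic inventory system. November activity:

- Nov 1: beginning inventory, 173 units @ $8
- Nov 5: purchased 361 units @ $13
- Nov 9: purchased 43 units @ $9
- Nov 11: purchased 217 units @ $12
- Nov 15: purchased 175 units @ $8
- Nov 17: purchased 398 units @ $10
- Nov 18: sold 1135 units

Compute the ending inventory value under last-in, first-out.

Nov 18, 1135 sold [LIFO — newest first]: 398 @ $10 + 175 @ $8 + 217 @ $12 + 43 @ $9 + 302 @ $13 = $12,297
Ending inventory: 173 @ $8 + 59 @ $13 = $2,151

Ending inventory = $2,151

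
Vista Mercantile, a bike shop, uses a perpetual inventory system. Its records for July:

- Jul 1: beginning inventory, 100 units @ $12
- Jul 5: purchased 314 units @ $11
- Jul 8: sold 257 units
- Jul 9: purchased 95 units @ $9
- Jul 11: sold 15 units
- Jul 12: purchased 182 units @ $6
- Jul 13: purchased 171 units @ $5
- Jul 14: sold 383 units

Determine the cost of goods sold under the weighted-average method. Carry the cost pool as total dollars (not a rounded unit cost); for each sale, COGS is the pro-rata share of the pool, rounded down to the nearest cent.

After Jul 1: 100 on hand, pool $1,200.00 (≈ $12.0000 each)
After Jul 5: 414 on hand, pool $4,654.00 (≈ $11.2415 each)
Jul 8, sell 257: 257/414 × $4,654.00 → $2,889.07
After Jul 9: 252 on hand, pool $2,619.93 (≈ $10.3965 each)
Jul 11, sell 15: 15/252 × $2,619.93 → $155.94
After Jul 12: 419 on hand, pool $3,555.99 (≈ $8.4868 each)
After Jul 13: 590 on hand, pool $4,410.99 (≈ $7.4763 each)
Jul 14, sell 383: 383/590 × $4,410.99 → $2,863.40
Total COGS = $2,889.07 + $155.94 + $2,863.40 = $5,908.41
Ending inventory (cost pool remaining) = $1,547.59
Check: goods available $7,456.00 = COGS $5,908.41 + ending $1,547.59

COGS = $5,908.41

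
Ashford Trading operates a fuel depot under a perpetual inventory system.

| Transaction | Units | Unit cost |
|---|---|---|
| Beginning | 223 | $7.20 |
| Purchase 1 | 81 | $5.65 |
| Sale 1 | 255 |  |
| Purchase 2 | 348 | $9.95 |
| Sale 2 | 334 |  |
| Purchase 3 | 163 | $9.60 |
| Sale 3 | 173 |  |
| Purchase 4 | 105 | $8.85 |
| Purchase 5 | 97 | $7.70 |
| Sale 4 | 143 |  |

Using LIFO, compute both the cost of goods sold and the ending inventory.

Sale 1 (255) [LIFO — newest first]: 81 @ $5.65 + 174 @ $7.20 = $1,710.45
Sale 2 (334) [LIFO — newest first]: 334 @ $9.95 = $3,323.30
Sale 3 (173) [LIFO — newest first]: 163 @ $9.60 + 10 @ $9.95 = $1,664.30
Sale 4 (143) [LIFO — newest first]: 97 @ $7.70 + 46 @ $8.85 = $1,154.00
Total COGS = $1,710.45 + $3,323.30 + $1,664.30 + $1,154.00 = $7,852.05
Ending inventory: 49 @ $7.20 + 4 @ $9.95 + 59 @ $8.85 = $914.75

COGS = $7,852.05; ending inventory = $914.75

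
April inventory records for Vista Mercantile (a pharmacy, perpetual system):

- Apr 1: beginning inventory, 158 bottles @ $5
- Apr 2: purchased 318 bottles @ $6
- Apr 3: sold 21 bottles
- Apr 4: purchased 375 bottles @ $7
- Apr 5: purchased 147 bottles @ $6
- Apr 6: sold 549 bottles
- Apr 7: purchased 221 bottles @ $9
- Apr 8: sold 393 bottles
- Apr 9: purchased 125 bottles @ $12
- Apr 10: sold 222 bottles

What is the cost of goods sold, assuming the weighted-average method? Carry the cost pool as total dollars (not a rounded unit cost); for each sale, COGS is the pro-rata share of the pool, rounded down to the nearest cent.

COGS = $8,301.71

After Apr 1: 158 on hand, pool $790.00 (≈ $5.0000 each)
After Apr 2: 476 on hand, pool $2,698.00 (≈ $5.6681 each)
Apr 3, sell 21: 21/476 × $2,698.00 → $119.02
After Apr 4: 830 on hand, pool $5,203.98 (≈ $6.2699 each)
After Apr 5: 977 on hand, pool $6,085.98 (≈ $6.2293 each)
Apr 6, sell 549: 549/977 × $6,085.98 → $3,419.85
After Apr 7: 649 on hand, pool $4,655.13 (≈ $7.1728 each)
Apr 8, sell 393: 393/649 × $4,655.13 → $2,818.89
After Apr 9: 381 on hand, pool $3,336.24 (≈ $8.7565 each)
Apr 10, sell 222: 222/381 × $3,336.24 → $1,943.95
Total COGS = $119.02 + $3,419.85 + $2,818.89 + $1,943.95 = $8,301.71
Ending inventory (cost pool remaining) = $1,392.29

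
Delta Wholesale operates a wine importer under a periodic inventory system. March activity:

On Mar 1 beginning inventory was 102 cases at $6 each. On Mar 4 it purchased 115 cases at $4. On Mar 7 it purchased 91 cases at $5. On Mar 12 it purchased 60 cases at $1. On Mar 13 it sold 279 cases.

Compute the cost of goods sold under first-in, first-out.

COGS = $1,382

Mar 13, 279 sold [FIFO — oldest first]: 102 @ $6 + 115 @ $4 + 62 @ $5 = $1,382
Ending inventory: 29 @ $5 + 60 @ $1 = $205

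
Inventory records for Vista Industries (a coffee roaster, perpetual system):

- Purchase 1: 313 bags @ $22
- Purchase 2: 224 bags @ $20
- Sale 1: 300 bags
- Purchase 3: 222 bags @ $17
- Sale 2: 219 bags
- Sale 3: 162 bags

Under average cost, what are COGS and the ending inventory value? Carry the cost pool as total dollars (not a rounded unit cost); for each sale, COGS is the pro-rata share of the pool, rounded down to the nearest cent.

After Purchase 1: 313 on hand, pool $6,886.00 (≈ $22.0000 each)
After Purchase 2: 537 on hand, pool $11,366.00 (≈ $21.1657 each)
Sale 1, sell 300: 300/537 × $11,366.00 → $6,349.72
After Purchase 3: 459 on hand, pool $8,790.28 (≈ $19.1509 each)
Sale 2, sell 219: 219/459 × $8,790.28 → $4,194.05
Sale 3, sell 162: 162/240 × $4,596.23 → $3,102.45
Total COGS = $6,349.72 + $4,194.05 + $3,102.45 = $13,646.22
Ending inventory (cost pool remaining) = $1,493.78

COGS = $13,646.22; ending inventory = $1,493.78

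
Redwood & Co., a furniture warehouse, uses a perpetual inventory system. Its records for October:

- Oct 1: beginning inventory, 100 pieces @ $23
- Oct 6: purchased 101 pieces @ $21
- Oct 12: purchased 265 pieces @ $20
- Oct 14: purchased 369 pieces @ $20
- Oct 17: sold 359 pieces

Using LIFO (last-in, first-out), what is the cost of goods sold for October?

Oct 17, 359 sold [LIFO — newest first]: 359 @ $20 = $7,180
Ending inventory: 100 @ $23 + 101 @ $21 + 265 @ $20 + 10 @ $20 = $9,921

COGS = $7,180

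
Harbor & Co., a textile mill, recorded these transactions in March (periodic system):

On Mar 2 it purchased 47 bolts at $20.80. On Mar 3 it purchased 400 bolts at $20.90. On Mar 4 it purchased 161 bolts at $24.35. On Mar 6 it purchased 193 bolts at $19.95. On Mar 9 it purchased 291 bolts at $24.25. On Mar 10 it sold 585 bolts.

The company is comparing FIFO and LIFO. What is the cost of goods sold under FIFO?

COGS = $12,697.90

FIFO COGS: 47 @ $20.80 + 400 @ $20.90 + 138 @ $24.35 = $12,697.90
LIFO COGS: 291 @ $24.25 + 193 @ $19.95 + 101 @ $24.35 = $13,366.45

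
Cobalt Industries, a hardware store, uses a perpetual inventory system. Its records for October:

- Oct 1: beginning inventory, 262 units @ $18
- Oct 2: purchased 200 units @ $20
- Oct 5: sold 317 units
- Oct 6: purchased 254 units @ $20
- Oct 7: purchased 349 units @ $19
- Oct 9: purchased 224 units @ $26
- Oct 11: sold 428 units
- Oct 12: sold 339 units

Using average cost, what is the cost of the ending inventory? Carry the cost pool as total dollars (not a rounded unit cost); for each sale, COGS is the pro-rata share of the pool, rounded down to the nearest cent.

After Oct 1: 262 on hand, pool $4,716.00 (≈ $18.0000 each)
After Oct 2: 462 on hand, pool $8,716.00 (≈ $18.8658 each)
Oct 5, sell 317: 317/462 × $8,716.00 → $5,980.45
After Oct 6: 399 on hand, pool $7,815.55 (≈ $19.5878 each)
After Oct 7: 748 on hand, pool $14,446.55 (≈ $19.3136 each)
After Oct 9: 972 on hand, pool $20,270.55 (≈ $20.8545 each)
Oct 11, sell 428: 428/972 × $20,270.55 → $8,925.71
Oct 12, sell 339: 339/544 × $11,344.84 → $7,069.67
Total COGS = $5,980.45 + $8,925.71 + $7,069.67 = $21,975.83
Ending inventory (cost pool remaining) = $4,275.17

Ending inventory = $4,275.17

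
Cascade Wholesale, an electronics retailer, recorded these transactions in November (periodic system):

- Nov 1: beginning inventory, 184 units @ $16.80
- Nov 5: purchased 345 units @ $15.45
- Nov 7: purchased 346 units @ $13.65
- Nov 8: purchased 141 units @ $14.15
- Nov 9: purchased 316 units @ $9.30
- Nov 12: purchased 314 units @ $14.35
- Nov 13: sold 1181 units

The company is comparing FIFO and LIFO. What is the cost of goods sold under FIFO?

FIFO COGS: 184 @ $16.80 + 345 @ $15.45 + 346 @ $13.65 + 141 @ $14.15 + 165 @ $9.30 = $16,674.00
LIFO COGS: 314 @ $14.35 + 316 @ $9.30 + 141 @ $14.15 + 346 @ $13.65 + 64 @ $15.45 = $15,151.55

COGS = $16,674.00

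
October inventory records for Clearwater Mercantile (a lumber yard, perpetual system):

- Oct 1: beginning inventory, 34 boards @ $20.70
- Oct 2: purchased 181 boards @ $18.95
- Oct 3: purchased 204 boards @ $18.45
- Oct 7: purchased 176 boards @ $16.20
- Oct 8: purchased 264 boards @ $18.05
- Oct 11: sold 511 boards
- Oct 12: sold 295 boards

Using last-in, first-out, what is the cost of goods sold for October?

COGS = $14,450.10

Oct 11, 511 sold [LIFO — newest first]: 264 @ $18.05 + 176 @ $16.20 + 71 @ $18.45 = $8,926.35
Oct 12, 295 sold [LIFO — newest first]: 133 @ $18.45 + 162 @ $18.95 = $5,523.75
Total COGS = $8,926.35 + $5,523.75 = $14,450.10
Ending inventory: 34 @ $20.70 + 19 @ $18.95 = $1,063.85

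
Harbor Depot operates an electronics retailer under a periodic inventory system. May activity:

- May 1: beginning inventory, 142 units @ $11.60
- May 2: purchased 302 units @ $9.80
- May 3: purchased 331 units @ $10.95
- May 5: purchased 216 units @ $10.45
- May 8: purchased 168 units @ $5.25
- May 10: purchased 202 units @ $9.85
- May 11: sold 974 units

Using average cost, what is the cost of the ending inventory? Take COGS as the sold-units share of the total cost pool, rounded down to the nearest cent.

May 11, sell 974: 974/1361 × $13,360.15 → $9,561.19
Ending inventory (cost pool remaining) = $3,798.96

Ending inventory = $3,798.96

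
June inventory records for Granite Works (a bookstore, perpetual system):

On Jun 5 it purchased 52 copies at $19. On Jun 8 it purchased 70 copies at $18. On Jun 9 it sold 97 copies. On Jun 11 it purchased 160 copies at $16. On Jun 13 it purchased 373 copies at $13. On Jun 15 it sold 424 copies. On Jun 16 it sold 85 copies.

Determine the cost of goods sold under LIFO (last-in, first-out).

COGS = $8,798

Jun 9, 97 sold [LIFO — newest first]: 70 @ $18 + 27 @ $19 = $1,773
Jun 15, 424 sold [LIFO — newest first]: 373 @ $13 + 51 @ $16 = $5,665
Jun 16, 85 sold [LIFO — newest first]: 85 @ $16 = $1,360
Total COGS = $1,773 + $5,665 + $1,360 = $8,798
Ending inventory: 25 @ $19 + 24 @ $16 = $859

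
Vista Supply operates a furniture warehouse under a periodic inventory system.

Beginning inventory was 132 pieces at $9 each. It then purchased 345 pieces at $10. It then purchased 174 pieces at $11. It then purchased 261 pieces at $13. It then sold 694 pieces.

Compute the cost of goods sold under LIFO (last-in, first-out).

COGS = $7,897

Sale 1 (694) [LIFO — newest first]: 261 @ $13 + 174 @ $11 + 259 @ $10 = $7,897
Ending inventory: 132 @ $9 + 86 @ $10 = $2,048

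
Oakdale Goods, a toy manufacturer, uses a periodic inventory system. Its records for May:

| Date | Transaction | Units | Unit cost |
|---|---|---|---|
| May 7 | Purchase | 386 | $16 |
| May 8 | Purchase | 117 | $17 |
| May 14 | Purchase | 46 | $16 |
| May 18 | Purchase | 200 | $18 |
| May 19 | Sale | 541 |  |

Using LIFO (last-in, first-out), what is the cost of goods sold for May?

May 19, 541 sold [LIFO — newest first]: 200 @ $18 + 46 @ $16 + 117 @ $17 + 178 @ $16 = $9,173
Ending inventory: 208 @ $16 = $3,328

COGS = $9,173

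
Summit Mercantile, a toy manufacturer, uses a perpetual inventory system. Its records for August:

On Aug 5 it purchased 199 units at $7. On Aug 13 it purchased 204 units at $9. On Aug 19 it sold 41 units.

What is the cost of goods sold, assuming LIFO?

COGS = $369

Aug 19, 41 sold [LIFO — newest first]: 41 @ $9 = $369
Ending inventory: 199 @ $7 + 163 @ $9 = $2,860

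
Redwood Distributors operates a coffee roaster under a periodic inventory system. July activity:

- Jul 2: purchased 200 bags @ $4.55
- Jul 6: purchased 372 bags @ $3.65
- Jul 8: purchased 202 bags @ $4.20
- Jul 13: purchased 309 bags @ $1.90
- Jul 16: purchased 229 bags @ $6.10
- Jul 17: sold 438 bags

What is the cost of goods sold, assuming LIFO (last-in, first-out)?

COGS = $1,794.00

Jul 17, 438 sold [LIFO — newest first]: 229 @ $6.10 + 209 @ $1.90 = $1,794.00
Ending inventory: 200 @ $4.55 + 372 @ $3.65 + 202 @ $4.20 + 100 @ $1.90 = $3,306.20
Check: goods available $5,100.20 = COGS $1,794.00 + ending $3,306.20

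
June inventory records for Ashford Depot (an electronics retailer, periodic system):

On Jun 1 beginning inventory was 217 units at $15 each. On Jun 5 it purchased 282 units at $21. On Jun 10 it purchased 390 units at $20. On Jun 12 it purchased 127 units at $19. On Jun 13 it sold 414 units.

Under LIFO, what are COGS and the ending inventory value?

COGS = $8,153; ending inventory = $11,237

Jun 13, 414 sold [LIFO — newest first]: 127 @ $19 + 287 @ $20 = $8,153
Ending inventory: 217 @ $15 + 282 @ $21 + 103 @ $20 = $11,237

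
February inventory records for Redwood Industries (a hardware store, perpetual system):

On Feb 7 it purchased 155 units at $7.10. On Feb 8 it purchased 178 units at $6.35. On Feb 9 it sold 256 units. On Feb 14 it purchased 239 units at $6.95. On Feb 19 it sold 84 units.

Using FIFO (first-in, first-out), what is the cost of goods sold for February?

Feb 9, 256 sold [FIFO — oldest first]: 155 @ $7.10 + 101 @ $6.35 = $1,741.85
Feb 19, 84 sold [FIFO — oldest first]: 77 @ $6.35 + 7 @ $6.95 = $537.60
Total COGS = $1,741.85 + $537.60 = $2,279.45
Ending inventory: 232 @ $6.95 = $1,612.40

COGS = $2,279.45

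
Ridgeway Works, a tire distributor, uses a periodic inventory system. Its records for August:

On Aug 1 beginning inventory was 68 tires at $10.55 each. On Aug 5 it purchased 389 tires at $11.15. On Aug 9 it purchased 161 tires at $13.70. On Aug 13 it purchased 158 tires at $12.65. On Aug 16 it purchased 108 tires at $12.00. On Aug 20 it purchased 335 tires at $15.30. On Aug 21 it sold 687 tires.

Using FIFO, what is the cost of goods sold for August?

Aug 21, 687 sold [FIFO — oldest first]: 68 @ $10.55 + 389 @ $11.15 + 161 @ $13.70 + 69 @ $12.65 = $8,133.30
Ending inventory: 89 @ $12.65 + 108 @ $12.00 + 335 @ $15.30 = $7,547.35

COGS = $8,133.30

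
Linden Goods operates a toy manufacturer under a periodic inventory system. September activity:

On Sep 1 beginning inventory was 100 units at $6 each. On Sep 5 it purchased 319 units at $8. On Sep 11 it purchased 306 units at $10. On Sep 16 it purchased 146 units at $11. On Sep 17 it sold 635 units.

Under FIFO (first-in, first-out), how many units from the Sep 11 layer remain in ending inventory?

Sep 17, 635 sold [FIFO — oldest first]: 100 @ $6 + 319 @ $8 + 216 @ $10 = $5,312
Ending inventory: 90 @ $10 + 146 @ $11 = $2,506

90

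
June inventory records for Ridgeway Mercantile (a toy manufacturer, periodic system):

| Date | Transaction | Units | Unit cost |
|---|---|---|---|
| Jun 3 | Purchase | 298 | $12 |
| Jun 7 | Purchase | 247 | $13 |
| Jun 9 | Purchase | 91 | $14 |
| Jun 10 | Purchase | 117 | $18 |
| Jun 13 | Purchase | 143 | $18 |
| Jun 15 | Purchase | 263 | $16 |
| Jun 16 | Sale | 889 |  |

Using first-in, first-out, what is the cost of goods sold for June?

Jun 16, 889 sold [FIFO — oldest first]: 298 @ $12 + 247 @ $13 + 91 @ $14 + 117 @ $18 + 136 @ $18 = $12,615
Ending inventory: 7 @ $18 + 263 @ $16 = $4,334
Check: goods available $16,949 = COGS $12,615 + ending $4,334

COGS = $12,615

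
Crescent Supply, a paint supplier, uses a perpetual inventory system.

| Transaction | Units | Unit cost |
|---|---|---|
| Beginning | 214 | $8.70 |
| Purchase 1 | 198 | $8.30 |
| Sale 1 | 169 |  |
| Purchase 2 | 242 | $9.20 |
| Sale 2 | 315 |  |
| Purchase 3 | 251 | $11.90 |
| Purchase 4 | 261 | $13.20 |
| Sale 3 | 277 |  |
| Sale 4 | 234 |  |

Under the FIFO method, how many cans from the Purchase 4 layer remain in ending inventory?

Sale 1 (169) [FIFO — oldest first]: 169 @ $8.70 = $1,470.30
Sale 2 (315) [FIFO — oldest first]: 45 @ $8.70 + 198 @ $8.30 + 72 @ $9.20 = $2,697.30
Sale 3 (277) [FIFO — oldest first]: 170 @ $9.20 + 107 @ $11.90 = $2,837.30
Sale 4 (234) [FIFO — oldest first]: 144 @ $11.90 + 90 @ $13.20 = $2,901.60
Total COGS = $1,470.30 + $2,697.30 + $2,837.30 + $2,901.60 = $9,906.50
Ending inventory: 171 @ $13.20 = $2,257.20

171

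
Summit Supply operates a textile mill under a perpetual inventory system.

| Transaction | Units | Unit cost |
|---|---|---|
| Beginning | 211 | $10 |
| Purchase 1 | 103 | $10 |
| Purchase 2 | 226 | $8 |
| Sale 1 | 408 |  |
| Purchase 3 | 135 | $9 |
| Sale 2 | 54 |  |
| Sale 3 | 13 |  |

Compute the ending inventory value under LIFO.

Ending inventory = $1,932

Sale 1 (408) [LIFO — newest first]: 226 @ $8 + 103 @ $10 + 79 @ $10 = $3,628
Sale 2 (54) [LIFO — newest first]: 54 @ $9 = $486
Sale 3 (13) [LIFO — newest first]: 13 @ $9 = $117
Total COGS = $3,628 + $486 + $117 = $4,231
Ending inventory: 132 @ $10 + 68 @ $9 = $1,932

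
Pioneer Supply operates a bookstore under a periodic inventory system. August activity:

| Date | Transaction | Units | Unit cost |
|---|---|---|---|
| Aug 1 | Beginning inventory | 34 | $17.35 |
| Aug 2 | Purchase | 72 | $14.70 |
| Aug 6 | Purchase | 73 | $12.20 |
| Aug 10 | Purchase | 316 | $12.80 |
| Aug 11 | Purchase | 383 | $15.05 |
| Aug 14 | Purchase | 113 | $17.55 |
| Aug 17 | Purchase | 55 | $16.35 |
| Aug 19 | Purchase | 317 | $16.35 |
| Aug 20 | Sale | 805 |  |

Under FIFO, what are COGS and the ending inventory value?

Aug 20, 805 sold [FIFO — oldest first]: 34 @ $17.35 + 72 @ $14.70 + 73 @ $12.20 + 316 @ $12.80 + 310 @ $15.05 = $11,249.20
Ending inventory: 73 @ $15.05 + 113 @ $17.55 + 55 @ $16.35 + 317 @ $16.35 = $9,164.00

COGS = $11,249.20; ending inventory = $9,164.00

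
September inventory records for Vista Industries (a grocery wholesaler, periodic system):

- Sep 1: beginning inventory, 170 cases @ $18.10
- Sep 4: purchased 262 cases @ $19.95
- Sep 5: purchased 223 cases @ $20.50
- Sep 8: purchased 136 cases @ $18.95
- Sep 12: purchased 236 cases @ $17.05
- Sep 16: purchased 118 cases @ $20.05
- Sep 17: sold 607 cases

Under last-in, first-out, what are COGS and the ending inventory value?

Sep 17, 607 sold [LIFO — newest first]: 118 @ $20.05 + 236 @ $17.05 + 136 @ $18.95 + 117 @ $20.50 = $11,365.40
Ending inventory: 170 @ $18.10 + 262 @ $19.95 + 106 @ $20.50 = $10,476.90

COGS = $11,365.40; ending inventory = $10,476.90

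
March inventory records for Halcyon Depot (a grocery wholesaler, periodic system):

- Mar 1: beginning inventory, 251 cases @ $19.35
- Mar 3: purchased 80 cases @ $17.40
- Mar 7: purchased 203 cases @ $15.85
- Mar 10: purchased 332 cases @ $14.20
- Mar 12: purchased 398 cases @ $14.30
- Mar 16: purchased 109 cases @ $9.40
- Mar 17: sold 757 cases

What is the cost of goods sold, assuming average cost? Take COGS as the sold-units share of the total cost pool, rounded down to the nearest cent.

Mar 17, sell 757: 757/1373 × $20,896.80 → $11,521.39
Ending inventory (cost pool remaining) = $9,375.41

COGS = $11,521.39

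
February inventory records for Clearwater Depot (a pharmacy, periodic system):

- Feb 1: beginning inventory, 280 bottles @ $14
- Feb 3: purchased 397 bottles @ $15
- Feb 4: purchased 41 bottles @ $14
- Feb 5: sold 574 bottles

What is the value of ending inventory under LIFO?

Ending inventory = $2,016

Feb 5, 574 sold [LIFO — newest first]: 41 @ $14 + 397 @ $15 + 136 @ $14 = $8,433
Ending inventory: 144 @ $14 = $2,016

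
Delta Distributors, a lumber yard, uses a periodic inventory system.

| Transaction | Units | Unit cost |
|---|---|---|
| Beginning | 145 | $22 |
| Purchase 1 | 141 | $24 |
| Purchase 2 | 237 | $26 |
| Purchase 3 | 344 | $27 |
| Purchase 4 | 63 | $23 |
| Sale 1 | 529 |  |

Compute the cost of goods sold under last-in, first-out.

COGS = $13,909

Sale 1 (529) [LIFO — newest first]: 63 @ $23 + 344 @ $27 + 122 @ $26 = $13,909
Ending inventory: 145 @ $22 + 141 @ $24 + 115 @ $26 = $9,564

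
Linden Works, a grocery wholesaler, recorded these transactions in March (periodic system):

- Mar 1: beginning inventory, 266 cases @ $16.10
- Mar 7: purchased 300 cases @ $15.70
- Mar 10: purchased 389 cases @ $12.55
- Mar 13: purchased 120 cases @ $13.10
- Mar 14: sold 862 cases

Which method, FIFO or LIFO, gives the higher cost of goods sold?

FIFO COGS: 266 @ $16.10 + 300 @ $15.70 + 296 @ $12.55 = $12,707.40
LIFO COGS: 120 @ $13.10 + 389 @ $12.55 + 300 @ $15.70 + 53 @ $16.10 = $12,017.25

FIFO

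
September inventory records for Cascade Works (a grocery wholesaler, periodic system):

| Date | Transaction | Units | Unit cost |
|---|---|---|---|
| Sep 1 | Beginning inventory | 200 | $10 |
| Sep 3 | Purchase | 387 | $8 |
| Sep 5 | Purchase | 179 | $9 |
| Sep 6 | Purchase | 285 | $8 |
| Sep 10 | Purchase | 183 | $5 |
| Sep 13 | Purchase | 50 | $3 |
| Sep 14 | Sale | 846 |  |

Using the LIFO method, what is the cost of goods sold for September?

Sep 14, 846 sold [LIFO — newest first]: 50 @ $3 + 183 @ $5 + 285 @ $8 + 179 @ $9 + 149 @ $8 = $6,148
Ending inventory: 200 @ $10 + 238 @ $8 = $3,904

COGS = $6,148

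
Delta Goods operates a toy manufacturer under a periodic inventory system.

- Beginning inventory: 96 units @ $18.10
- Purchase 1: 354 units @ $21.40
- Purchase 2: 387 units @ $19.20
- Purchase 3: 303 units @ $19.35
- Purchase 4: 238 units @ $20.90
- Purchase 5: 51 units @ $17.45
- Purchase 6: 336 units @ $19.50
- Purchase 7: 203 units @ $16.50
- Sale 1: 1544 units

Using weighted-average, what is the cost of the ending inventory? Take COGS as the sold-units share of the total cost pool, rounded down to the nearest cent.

Ending inventory = $8,267.21

Sale 1, sell 1544: 1544/1968 × $38,372.30 → $30,105.09
Ending inventory (cost pool remaining) = $8,267.21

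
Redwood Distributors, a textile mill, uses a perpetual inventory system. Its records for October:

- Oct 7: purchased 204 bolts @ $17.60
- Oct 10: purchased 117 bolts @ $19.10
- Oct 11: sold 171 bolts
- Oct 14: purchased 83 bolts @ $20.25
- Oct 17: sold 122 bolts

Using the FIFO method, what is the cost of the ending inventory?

Ending inventory = $2,215.55

Oct 11, 171 sold [FIFO — oldest first]: 171 @ $17.60 = $3,009.60
Oct 17, 122 sold [FIFO — oldest first]: 33 @ $17.60 + 89 @ $19.10 = $2,280.70
Total COGS = $3,009.60 + $2,280.70 = $5,290.30
Ending inventory: 28 @ $19.10 + 83 @ $20.25 = $2,215.55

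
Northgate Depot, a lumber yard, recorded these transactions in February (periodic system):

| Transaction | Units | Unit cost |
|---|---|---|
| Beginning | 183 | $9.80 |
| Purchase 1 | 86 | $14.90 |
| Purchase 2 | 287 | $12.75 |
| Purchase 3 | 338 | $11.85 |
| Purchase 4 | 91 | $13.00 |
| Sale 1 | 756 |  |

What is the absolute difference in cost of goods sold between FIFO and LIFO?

$339.50

FIFO COGS: 183 @ $9.80 + 86 @ $14.90 + 287 @ $12.75 + 200 @ $11.85 = $9,104.05
LIFO COGS: 91 @ $13.00 + 338 @ $11.85 + 287 @ $12.75 + 40 @ $14.90 = $9,443.55
Difference = |$9,104.05 − $9,443.55| = $339.50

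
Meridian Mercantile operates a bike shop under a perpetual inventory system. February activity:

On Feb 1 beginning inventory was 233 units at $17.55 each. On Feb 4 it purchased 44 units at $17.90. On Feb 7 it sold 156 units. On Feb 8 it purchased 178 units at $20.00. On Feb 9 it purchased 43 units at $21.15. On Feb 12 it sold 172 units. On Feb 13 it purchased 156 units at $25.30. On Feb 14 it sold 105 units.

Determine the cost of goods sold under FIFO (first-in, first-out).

COGS = $7,996.75

Feb 7, 156 sold [FIFO — oldest first]: 156 @ $17.55 = $2,737.80
Feb 12, 172 sold [FIFO — oldest first]: 77 @ $17.55 + 44 @ $17.90 + 51 @ $20.00 = $3,158.95
Feb 14, 105 sold [FIFO — oldest first]: 105 @ $20.00 = $2,100.00
Total COGS = $2,737.80 + $3,158.95 + $2,100.00 = $7,996.75
Ending inventory: 22 @ $20.00 + 43 @ $21.15 + 156 @ $25.30 = $5,296.25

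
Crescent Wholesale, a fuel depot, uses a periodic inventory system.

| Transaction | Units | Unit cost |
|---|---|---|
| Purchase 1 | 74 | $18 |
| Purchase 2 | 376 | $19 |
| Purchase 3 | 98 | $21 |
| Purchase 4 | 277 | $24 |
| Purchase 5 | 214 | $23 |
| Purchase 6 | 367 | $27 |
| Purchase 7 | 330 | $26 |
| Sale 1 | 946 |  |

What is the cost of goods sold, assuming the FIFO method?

COGS = $19,965

Sale 1 (946) [FIFO — oldest first]: 74 @ $18 + 376 @ $19 + 98 @ $21 + 277 @ $24 + 121 @ $23 = $19,965
Ending inventory: 93 @ $23 + 367 @ $27 + 330 @ $26 = $20,628
Check: goods available $40,593 = COGS $19,965 + ending $20,628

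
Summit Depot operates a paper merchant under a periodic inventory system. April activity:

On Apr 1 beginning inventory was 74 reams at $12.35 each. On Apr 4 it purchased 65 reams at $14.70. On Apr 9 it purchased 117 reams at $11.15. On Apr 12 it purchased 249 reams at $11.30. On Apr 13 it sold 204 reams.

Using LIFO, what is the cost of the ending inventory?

Apr 13, 204 sold [LIFO — newest first]: 204 @ $11.30 = $2,305.20
Ending inventory: 74 @ $12.35 + 65 @ $14.70 + 117 @ $11.15 + 45 @ $11.30 = $3,682.45

Ending inventory = $3,682.45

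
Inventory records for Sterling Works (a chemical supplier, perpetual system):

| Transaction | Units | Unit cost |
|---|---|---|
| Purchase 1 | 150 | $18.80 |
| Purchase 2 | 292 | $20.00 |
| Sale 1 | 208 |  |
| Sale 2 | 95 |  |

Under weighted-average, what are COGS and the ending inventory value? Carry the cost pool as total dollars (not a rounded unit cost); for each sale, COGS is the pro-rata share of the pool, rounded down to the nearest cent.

COGS = $5,936.60; ending inventory = $2,723.40

After Purchase 1: 150 on hand, pool $2,820.00 (≈ $18.8000 each)
After Purchase 2: 442 on hand, pool $8,660.00 (≈ $19.5928 each)
Sale 1, sell 208: 208/442 × $8,660.00 → $4,075.29
Sale 2, sell 95: 95/234 × $4,584.71 → $1,861.31
Total COGS = $4,075.29 + $1,861.31 = $5,936.60
Ending inventory (cost pool remaining) = $2,723.40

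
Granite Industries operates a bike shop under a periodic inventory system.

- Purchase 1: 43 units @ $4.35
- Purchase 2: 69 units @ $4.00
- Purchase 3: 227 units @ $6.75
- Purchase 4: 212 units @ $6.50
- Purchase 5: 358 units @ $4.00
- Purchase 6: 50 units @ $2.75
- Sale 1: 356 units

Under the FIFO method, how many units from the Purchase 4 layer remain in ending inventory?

195

Sale 1 (356) [FIFO — oldest first]: 43 @ $4.35 + 69 @ $4.00 + 227 @ $6.75 + 17 @ $6.50 = $2,105.80
Ending inventory: 195 @ $6.50 + 358 @ $4.00 + 50 @ $2.75 = $2,837.00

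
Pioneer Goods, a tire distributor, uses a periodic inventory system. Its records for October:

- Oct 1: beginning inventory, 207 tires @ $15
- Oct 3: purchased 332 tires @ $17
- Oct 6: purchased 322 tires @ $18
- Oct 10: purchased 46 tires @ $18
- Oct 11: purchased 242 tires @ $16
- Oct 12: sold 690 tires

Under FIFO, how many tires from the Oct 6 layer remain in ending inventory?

Oct 12, 690 sold [FIFO — oldest first]: 207 @ $15 + 332 @ $17 + 151 @ $18 = $11,467
Ending inventory: 171 @ $18 + 46 @ $18 + 242 @ $16 = $7,778

171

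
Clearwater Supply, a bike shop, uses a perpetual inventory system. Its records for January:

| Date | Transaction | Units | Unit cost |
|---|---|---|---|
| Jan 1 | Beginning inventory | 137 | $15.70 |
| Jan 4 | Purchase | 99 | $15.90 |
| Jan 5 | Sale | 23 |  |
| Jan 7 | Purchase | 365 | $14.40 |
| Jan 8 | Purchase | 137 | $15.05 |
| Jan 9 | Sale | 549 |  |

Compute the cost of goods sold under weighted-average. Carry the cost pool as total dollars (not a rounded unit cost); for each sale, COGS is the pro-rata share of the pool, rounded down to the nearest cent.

COGS = $8,563.33

After Jan 1: 137 on hand, pool $2,150.90 (≈ $15.7000 each)
After Jan 4: 236 on hand, pool $3,725.00 (≈ $15.7839 each)
Jan 5, sell 23: 23/236 × $3,725.00 → $363.02
After Jan 7: 578 on hand, pool $8,617.98 (≈ $14.9100 each)
After Jan 8: 715 on hand, pool $10,679.83 (≈ $14.9368 each)
Jan 9, sell 549: 549/715 × $10,679.83 → $8,200.31
Total COGS = $363.02 + $8,200.31 = $8,563.33
Ending inventory (cost pool remaining) = $2,479.52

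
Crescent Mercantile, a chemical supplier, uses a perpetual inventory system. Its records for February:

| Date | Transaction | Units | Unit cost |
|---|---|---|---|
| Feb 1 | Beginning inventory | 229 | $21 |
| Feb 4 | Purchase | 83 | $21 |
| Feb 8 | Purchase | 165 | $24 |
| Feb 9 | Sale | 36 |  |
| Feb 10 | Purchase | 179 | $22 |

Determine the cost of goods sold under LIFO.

Feb 9, 36 sold [LIFO — newest first]: 36 @ $24 = $864
Ending inventory: 229 @ $21 + 83 @ $21 + 129 @ $24 + 179 @ $22 = $13,586
Check: goods available $14,450 = COGS $864 + ending $13,586

COGS = $864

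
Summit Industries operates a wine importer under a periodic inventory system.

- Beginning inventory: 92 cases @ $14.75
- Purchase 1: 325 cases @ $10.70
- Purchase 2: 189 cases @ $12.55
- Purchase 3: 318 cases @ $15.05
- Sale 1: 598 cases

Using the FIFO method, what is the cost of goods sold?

Sale 1 (598) [FIFO — oldest first]: 92 @ $14.75 + 325 @ $10.70 + 181 @ $12.55 = $7,106.05
Ending inventory: 8 @ $12.55 + 318 @ $15.05 = $4,886.30

COGS = $7,106.05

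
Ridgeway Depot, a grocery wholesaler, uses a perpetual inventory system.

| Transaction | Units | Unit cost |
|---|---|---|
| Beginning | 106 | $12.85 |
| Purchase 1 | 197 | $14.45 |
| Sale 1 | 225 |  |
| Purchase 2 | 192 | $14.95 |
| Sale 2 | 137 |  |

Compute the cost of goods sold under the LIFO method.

Sale 1 (225) [LIFO — newest first]: 197 @ $14.45 + 28 @ $12.85 = $3,206.45
Sale 2 (137) [LIFO — newest first]: 137 @ $14.95 = $2,048.15
Total COGS = $3,206.45 + $2,048.15 = $5,254.60
Ending inventory: 78 @ $12.85 + 55 @ $14.95 = $1,824.55

COGS = $5,254.60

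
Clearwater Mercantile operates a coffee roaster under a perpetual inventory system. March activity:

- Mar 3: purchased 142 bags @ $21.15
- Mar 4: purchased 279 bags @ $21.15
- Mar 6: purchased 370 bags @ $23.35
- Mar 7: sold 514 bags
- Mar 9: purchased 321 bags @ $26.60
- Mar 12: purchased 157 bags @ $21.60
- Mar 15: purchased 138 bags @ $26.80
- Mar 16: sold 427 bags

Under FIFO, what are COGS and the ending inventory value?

Mar 7, 514 sold [FIFO — oldest first]: 142 @ $21.15 + 279 @ $21.15 + 93 @ $23.35 = $11,075.70
Mar 16, 427 sold [FIFO — oldest first]: 277 @ $23.35 + 150 @ $26.60 = $10,457.95
Total COGS = $11,075.70 + $10,457.95 = $21,533.65
Ending inventory: 171 @ $26.60 + 157 @ $21.60 + 138 @ $26.80 = $11,638.20

COGS = $21,533.65; ending inventory = $11,638.20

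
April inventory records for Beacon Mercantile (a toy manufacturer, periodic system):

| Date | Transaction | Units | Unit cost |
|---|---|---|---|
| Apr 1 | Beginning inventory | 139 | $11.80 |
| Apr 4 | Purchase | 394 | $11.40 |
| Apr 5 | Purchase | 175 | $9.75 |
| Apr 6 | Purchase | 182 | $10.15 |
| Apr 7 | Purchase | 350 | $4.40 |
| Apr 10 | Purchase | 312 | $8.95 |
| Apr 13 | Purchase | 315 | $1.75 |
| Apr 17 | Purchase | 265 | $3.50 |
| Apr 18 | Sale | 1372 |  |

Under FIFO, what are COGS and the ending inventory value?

Apr 18, 1372 sold [FIFO — oldest first]: 139 @ $11.80 + 394 @ $11.40 + 175 @ $9.75 + 182 @ $10.15 + 350 @ $4.40 + 132 @ $8.95 = $12,406.75
Ending inventory: 180 @ $8.95 + 315 @ $1.75 + 265 @ $3.50 = $3,089.75

COGS = $12,406.75; ending inventory = $3,089.75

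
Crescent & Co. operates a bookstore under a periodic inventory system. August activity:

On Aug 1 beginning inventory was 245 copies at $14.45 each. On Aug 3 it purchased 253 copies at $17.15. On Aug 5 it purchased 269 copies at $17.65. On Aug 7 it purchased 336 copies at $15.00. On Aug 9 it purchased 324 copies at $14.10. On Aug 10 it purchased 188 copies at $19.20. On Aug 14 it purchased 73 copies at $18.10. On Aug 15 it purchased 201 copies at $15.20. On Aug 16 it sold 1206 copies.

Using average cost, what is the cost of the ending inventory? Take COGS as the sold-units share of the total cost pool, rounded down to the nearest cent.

Ending inventory = $10,927.12

Aug 16, sell 1206: 1206/1889 × $30,221.55 → $19,294.43
Ending inventory (cost pool remaining) = $10,927.12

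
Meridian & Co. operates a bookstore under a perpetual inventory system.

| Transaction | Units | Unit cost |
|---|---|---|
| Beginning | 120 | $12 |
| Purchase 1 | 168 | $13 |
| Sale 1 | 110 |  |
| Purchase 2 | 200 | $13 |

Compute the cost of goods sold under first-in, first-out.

COGS = $1,320

Sale 1 (110) [FIFO — oldest first]: 110 @ $12 = $1,320
Ending inventory: 10 @ $12 + 168 @ $13 + 200 @ $13 = $4,904
Check: goods available $6,224 = COGS $1,320 + ending $4,904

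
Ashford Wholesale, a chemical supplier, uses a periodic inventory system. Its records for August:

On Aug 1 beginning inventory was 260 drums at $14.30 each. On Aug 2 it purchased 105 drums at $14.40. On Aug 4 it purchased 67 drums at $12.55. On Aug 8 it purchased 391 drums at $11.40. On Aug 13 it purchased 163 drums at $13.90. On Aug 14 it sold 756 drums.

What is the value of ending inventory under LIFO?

Ending inventory = $3,289.00

Aug 14, 756 sold [LIFO — newest first]: 163 @ $13.90 + 391 @ $11.40 + 67 @ $12.55 + 105 @ $14.40 + 30 @ $14.30 = $9,504.95
Ending inventory: 230 @ $14.30 = $3,289.00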